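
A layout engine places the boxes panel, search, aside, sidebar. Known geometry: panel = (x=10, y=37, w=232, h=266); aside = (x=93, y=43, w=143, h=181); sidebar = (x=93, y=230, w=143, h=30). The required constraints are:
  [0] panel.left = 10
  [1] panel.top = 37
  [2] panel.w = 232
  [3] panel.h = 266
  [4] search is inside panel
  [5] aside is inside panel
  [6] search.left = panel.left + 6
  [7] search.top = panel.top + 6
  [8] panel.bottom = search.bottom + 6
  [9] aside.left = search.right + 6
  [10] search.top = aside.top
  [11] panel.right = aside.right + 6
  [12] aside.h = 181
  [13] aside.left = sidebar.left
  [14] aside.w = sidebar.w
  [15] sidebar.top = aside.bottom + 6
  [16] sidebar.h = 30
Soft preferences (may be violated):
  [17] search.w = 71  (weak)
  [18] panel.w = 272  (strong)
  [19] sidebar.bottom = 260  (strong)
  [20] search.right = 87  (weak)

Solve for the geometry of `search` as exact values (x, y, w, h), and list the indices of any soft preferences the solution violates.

search = (x=16, y=43, w=71, h=254)
violated soft preferences: 18

1. search.x = 16  [search.left = panel.left + 6]
2. search.y = 43  [search.top = panel.top + 6]
3. search.h = 254  [panel.bottom = search.bottom + 6]
4. search.w = 71  [aside.left = search.right + 6]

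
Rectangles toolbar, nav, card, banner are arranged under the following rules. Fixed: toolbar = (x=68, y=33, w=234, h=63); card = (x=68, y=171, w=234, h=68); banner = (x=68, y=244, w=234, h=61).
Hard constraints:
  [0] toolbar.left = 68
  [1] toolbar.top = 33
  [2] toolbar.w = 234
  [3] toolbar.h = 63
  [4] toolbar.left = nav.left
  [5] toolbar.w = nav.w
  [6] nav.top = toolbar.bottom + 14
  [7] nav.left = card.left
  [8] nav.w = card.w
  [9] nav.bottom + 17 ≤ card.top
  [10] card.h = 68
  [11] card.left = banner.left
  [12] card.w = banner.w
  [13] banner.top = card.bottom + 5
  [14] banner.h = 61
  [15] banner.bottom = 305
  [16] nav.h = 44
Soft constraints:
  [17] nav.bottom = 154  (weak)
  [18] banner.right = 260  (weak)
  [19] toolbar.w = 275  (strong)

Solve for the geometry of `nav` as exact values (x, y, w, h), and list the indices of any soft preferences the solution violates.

1. nav.x = 68  [toolbar.left = nav.left]
2. nav.w = 234  [toolbar.w = nav.w]
3. nav.y = 110  [nav.top = toolbar.bottom + 14]
4. nav.h = 44  [nav.h = 44]

nav = (x=68, y=110, w=234, h=44)
violated soft preferences: 18, 19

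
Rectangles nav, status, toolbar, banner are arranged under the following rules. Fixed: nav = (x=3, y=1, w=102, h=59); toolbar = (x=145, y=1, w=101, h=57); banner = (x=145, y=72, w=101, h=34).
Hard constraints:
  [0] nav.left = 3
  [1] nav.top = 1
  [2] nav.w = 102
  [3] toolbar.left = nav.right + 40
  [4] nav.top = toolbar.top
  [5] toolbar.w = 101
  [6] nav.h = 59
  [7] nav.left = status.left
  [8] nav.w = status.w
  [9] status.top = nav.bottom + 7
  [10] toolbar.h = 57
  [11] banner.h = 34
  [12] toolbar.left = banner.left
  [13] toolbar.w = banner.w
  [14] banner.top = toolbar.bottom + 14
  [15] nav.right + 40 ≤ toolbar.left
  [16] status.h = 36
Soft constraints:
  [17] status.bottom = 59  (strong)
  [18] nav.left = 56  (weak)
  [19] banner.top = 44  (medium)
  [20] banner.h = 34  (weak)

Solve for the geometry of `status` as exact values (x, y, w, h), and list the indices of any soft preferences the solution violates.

1. status.x = 3  [nav.left = status.left]
2. status.w = 102  [nav.w = status.w]
3. status.y = 67  [status.top = nav.bottom + 7]
4. status.h = 36  [status.h = 36]

status = (x=3, y=67, w=102, h=36)
violated soft preferences: 17, 18, 19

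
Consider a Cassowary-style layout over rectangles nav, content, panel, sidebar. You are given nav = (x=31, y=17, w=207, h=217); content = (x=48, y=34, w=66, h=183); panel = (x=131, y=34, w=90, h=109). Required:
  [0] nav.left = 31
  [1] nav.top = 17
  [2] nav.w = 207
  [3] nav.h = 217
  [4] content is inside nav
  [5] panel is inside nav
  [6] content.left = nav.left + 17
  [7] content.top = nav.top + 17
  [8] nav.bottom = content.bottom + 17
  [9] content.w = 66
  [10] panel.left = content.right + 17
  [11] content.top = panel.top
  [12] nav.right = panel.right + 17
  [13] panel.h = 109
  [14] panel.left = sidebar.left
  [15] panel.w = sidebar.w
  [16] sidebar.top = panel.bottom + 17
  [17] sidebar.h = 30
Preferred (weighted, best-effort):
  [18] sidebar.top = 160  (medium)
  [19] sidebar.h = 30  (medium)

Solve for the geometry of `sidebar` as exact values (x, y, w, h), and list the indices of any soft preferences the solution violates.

sidebar = (x=131, y=160, w=90, h=30)
violated soft preferences: none

1. sidebar.x = 131  [panel.left = sidebar.left]
2. sidebar.w = 90  [panel.w = sidebar.w]
3. sidebar.y = 160  [sidebar.top = panel.bottom + 17]
4. sidebar.h = 30  [sidebar.h = 30]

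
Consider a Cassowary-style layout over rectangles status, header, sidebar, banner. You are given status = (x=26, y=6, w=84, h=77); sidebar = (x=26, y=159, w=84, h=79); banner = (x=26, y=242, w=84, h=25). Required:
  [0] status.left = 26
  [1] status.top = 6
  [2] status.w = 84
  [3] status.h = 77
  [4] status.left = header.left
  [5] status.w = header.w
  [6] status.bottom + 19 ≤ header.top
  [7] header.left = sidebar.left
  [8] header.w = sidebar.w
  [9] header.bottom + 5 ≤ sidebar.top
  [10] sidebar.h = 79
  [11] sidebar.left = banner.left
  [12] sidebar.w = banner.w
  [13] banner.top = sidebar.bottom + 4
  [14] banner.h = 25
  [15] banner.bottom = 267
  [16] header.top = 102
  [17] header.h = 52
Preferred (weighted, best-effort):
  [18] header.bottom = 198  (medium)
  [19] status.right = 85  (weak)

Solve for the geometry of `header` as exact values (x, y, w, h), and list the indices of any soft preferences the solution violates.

header = (x=26, y=102, w=84, h=52)
violated soft preferences: 18, 19

1. header.x = 26  [status.left = header.left]
2. header.w = 84  [status.w = header.w]
3. header.y = 102  [header.top = 102]
4. header.h = 52  [header.h = 52]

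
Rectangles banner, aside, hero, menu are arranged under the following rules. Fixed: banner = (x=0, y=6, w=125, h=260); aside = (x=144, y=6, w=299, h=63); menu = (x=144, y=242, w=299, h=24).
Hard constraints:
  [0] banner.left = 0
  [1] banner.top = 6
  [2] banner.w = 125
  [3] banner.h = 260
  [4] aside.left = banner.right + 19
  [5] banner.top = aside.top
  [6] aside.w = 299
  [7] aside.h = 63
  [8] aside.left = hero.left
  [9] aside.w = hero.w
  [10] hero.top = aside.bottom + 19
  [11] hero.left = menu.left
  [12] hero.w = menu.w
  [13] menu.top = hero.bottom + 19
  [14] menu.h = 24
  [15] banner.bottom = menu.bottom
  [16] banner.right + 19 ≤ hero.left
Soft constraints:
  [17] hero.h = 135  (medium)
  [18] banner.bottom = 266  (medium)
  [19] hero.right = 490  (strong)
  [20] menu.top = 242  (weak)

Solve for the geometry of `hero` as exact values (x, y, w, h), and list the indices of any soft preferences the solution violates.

1. hero.x = 144  [aside.left = hero.left]
2. hero.w = 299  [aside.w = hero.w]
3. hero.y = 88  [hero.top = aside.bottom + 19]
4. hero.h = 135  [menu.top = hero.bottom + 19]

hero = (x=144, y=88, w=299, h=135)
violated soft preferences: 19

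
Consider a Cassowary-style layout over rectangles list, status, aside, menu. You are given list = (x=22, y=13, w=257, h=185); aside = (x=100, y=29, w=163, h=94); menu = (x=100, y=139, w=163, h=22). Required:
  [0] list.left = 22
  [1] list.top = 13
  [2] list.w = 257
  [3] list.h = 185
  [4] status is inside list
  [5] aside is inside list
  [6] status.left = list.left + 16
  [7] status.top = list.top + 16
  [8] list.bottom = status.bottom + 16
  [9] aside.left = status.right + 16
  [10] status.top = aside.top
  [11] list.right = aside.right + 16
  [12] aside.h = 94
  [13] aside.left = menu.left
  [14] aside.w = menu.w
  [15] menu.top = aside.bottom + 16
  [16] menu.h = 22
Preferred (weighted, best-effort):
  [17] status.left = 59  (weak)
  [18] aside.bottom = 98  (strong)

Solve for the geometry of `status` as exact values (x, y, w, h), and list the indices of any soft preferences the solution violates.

1. status.x = 38  [status.left = list.left + 16]
2. status.y = 29  [status.top = list.top + 16]
3. status.h = 153  [list.bottom = status.bottom + 16]
4. status.w = 46  [aside.left = status.right + 16]

status = (x=38, y=29, w=46, h=153)
violated soft preferences: 17, 18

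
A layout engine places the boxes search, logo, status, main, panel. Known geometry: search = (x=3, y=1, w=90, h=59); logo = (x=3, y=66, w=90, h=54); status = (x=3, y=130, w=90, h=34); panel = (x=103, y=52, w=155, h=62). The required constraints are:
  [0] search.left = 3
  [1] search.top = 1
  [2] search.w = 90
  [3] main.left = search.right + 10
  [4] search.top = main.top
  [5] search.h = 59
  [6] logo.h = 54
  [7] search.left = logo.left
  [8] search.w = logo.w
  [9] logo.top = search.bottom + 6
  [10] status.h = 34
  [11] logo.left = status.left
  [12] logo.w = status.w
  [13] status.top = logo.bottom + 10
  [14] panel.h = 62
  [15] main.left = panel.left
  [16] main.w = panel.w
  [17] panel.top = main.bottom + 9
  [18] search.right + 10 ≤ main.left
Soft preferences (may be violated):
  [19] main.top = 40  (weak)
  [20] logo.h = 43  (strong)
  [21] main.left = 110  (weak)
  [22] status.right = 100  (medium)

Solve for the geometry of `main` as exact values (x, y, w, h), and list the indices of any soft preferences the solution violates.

main = (x=103, y=1, w=155, h=42)
violated soft preferences: 19, 20, 21, 22

1. main.x = 103  [main.left = search.right + 10]
2. main.y = 1  [search.top = main.top]
3. main.w = 155  [main.w = panel.w]
4. main.h = 42  [panel.top = main.bottom + 9]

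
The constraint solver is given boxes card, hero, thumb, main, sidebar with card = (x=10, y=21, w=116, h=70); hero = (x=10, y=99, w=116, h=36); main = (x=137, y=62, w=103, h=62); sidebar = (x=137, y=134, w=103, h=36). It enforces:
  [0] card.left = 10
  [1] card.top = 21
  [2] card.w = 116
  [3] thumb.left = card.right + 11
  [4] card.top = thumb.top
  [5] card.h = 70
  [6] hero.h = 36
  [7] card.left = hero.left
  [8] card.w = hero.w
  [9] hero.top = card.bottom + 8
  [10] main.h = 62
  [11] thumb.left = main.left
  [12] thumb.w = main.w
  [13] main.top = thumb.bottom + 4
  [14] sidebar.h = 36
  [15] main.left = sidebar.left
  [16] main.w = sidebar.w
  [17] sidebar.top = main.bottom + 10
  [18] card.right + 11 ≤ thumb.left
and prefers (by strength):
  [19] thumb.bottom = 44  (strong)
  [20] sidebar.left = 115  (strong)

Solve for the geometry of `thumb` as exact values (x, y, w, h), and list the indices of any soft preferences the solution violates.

1. thumb.x = 137  [thumb.left = card.right + 11]
2. thumb.y = 21  [card.top = thumb.top]
3. thumb.w = 103  [thumb.w = main.w]
4. thumb.h = 37  [main.top = thumb.bottom + 4]

thumb = (x=137, y=21, w=103, h=37)
violated soft preferences: 19, 20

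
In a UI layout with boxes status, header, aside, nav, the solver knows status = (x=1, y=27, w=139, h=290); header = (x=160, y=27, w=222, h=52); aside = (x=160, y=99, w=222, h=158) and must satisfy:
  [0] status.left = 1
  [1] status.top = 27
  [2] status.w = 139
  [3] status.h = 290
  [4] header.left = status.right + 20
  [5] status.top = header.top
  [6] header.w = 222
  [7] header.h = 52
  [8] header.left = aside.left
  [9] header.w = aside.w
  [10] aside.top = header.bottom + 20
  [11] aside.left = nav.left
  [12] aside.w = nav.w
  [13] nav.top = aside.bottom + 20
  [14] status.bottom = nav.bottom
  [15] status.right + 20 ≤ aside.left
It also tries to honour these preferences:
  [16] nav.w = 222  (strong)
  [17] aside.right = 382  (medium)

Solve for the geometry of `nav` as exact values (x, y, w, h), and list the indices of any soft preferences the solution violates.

nav = (x=160, y=277, w=222, h=40)
violated soft preferences: none

1. nav.x = 160  [aside.left = nav.left]
2. nav.w = 222  [aside.w = nav.w]
3. nav.y = 277  [nav.top = aside.bottom + 20]
4. nav.h = 40  [status.bottom = nav.bottom]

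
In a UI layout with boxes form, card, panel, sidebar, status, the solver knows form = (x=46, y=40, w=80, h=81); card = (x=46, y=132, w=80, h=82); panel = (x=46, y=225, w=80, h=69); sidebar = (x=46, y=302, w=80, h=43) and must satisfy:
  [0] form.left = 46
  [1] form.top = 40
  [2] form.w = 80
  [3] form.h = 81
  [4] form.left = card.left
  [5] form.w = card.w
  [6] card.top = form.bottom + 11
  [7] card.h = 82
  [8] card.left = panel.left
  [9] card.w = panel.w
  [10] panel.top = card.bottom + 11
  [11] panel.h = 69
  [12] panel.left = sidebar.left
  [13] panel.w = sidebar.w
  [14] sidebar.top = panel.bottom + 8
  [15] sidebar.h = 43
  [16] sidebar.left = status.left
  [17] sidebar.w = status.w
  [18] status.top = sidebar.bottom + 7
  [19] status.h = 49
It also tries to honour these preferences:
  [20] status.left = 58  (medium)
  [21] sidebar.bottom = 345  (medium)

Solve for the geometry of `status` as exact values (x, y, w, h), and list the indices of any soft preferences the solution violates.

1. status.x = 46  [sidebar.left = status.left]
2. status.w = 80  [sidebar.w = status.w]
3. status.y = 352  [status.top = sidebar.bottom + 7]
4. status.h = 49  [status.h = 49]

status = (x=46, y=352, w=80, h=49)
violated soft preferences: 20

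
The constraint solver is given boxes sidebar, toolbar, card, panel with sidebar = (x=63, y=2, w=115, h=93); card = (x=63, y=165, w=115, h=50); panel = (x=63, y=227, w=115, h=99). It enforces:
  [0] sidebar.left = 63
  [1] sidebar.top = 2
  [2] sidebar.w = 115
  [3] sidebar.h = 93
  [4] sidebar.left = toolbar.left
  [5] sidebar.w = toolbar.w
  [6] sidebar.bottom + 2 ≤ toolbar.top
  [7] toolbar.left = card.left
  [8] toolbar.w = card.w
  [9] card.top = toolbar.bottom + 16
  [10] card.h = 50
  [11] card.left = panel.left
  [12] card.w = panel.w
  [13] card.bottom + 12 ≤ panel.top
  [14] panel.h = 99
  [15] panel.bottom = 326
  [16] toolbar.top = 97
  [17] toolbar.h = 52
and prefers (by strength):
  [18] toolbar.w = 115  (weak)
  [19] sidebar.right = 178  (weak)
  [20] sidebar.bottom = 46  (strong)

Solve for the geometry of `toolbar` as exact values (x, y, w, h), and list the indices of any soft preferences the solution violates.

toolbar = (x=63, y=97, w=115, h=52)
violated soft preferences: 20

1. toolbar.x = 63  [sidebar.left = toolbar.left]
2. toolbar.w = 115  [sidebar.w = toolbar.w]
3. toolbar.y = 97  [toolbar.top = 97]
4. toolbar.h = 52  [toolbar.h = 52]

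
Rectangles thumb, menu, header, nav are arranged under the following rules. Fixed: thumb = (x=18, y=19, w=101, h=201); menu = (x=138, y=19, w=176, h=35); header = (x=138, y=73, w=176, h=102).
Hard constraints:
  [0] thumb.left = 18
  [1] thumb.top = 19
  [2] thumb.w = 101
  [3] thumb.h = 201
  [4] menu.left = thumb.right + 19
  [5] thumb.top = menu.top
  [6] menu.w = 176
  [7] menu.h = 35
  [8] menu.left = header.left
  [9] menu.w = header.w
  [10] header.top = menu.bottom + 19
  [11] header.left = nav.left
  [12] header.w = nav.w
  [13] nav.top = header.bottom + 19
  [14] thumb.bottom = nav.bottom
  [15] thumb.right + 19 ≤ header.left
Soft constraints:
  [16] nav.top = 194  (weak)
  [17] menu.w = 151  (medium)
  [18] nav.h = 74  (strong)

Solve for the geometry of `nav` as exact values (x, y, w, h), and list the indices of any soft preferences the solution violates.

1. nav.x = 138  [header.left = nav.left]
2. nav.w = 176  [header.w = nav.w]
3. nav.y = 194  [nav.top = header.bottom + 19]
4. nav.h = 26  [thumb.bottom = nav.bottom]

nav = (x=138, y=194, w=176, h=26)
violated soft preferences: 17, 18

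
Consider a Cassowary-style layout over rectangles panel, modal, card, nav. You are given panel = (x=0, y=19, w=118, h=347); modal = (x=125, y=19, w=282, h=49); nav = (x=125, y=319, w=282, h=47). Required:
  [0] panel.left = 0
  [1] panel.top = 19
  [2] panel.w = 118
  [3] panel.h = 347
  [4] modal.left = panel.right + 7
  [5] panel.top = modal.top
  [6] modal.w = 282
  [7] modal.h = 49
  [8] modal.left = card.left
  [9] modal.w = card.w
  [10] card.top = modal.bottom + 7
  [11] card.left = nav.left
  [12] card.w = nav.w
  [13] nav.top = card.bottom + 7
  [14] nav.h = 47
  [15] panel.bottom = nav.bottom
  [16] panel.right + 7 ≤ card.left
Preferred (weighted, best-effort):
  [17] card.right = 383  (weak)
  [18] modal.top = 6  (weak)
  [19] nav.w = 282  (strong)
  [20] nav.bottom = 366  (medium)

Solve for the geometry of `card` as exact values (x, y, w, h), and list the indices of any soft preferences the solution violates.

1. card.x = 125  [modal.left = card.left]
2. card.w = 282  [modal.w = card.w]
3. card.y = 75  [card.top = modal.bottom + 7]
4. card.h = 237  [nav.top = card.bottom + 7]

card = (x=125, y=75, w=282, h=237)
violated soft preferences: 17, 18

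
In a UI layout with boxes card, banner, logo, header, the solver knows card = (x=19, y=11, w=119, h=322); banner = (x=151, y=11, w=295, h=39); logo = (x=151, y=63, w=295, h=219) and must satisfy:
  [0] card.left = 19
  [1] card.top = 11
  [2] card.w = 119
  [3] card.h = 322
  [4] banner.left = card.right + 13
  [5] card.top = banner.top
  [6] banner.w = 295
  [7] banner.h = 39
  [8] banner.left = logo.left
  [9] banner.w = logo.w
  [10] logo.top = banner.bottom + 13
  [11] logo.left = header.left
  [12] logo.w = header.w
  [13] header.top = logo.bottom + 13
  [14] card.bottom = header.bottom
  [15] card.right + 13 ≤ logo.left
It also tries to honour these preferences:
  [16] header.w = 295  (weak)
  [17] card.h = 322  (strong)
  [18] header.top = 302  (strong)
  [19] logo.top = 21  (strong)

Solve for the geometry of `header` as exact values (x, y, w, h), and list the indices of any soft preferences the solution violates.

header = (x=151, y=295, w=295, h=38)
violated soft preferences: 18, 19

1. header.x = 151  [logo.left = header.left]
2. header.w = 295  [logo.w = header.w]
3. header.y = 295  [header.top = logo.bottom + 13]
4. header.h = 38  [card.bottom = header.bottom]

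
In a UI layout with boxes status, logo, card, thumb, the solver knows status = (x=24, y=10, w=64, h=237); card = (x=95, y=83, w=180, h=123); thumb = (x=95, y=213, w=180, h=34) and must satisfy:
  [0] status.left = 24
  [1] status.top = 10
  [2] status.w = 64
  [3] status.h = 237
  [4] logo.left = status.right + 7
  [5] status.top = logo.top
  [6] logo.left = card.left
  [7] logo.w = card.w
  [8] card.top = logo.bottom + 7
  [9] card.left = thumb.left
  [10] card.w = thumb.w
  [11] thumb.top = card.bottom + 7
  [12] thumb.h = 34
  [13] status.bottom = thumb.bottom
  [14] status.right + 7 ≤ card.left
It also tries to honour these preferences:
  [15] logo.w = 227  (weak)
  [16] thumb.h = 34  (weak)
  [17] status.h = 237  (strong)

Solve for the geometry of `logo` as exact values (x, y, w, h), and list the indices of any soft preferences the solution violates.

logo = (x=95, y=10, w=180, h=66)
violated soft preferences: 15

1. logo.x = 95  [logo.left = status.right + 7]
2. logo.y = 10  [status.top = logo.top]
3. logo.w = 180  [logo.w = card.w]
4. logo.h = 66  [card.top = logo.bottom + 7]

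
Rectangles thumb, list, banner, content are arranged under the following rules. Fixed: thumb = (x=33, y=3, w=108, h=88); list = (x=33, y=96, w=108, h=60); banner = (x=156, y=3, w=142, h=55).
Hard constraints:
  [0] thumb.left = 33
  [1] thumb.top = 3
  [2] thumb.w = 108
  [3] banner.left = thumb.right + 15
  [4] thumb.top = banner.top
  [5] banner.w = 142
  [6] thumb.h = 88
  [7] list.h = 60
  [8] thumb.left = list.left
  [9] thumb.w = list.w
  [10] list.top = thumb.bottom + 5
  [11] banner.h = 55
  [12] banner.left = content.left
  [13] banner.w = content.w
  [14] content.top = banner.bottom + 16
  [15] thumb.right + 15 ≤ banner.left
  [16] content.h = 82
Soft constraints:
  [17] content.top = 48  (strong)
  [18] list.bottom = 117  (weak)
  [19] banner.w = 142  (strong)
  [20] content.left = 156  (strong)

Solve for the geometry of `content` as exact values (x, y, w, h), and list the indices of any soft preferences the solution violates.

content = (x=156, y=74, w=142, h=82)
violated soft preferences: 17, 18

1. content.x = 156  [banner.left = content.left]
2. content.w = 142  [banner.w = content.w]
3. content.y = 74  [content.top = banner.bottom + 16]
4. content.h = 82  [content.h = 82]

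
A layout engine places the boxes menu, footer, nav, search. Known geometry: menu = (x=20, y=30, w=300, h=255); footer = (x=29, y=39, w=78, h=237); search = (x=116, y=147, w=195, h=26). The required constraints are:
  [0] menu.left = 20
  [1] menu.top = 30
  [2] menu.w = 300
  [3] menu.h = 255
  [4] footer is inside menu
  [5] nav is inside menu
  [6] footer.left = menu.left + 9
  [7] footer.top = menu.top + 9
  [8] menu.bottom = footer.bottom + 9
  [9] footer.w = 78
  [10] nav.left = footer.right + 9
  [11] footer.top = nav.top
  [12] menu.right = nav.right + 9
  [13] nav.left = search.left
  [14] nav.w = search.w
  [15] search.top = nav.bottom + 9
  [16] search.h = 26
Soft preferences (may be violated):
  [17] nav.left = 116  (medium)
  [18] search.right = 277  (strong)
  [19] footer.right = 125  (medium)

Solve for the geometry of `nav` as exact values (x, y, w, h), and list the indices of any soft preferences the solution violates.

nav = (x=116, y=39, w=195, h=99)
violated soft preferences: 18, 19

1. nav.x = 116  [nav.left = footer.right + 9]
2. nav.y = 39  [footer.top = nav.top]
3. nav.w = 195  [menu.right = nav.right + 9]
4. nav.h = 99  [search.top = nav.bottom + 9]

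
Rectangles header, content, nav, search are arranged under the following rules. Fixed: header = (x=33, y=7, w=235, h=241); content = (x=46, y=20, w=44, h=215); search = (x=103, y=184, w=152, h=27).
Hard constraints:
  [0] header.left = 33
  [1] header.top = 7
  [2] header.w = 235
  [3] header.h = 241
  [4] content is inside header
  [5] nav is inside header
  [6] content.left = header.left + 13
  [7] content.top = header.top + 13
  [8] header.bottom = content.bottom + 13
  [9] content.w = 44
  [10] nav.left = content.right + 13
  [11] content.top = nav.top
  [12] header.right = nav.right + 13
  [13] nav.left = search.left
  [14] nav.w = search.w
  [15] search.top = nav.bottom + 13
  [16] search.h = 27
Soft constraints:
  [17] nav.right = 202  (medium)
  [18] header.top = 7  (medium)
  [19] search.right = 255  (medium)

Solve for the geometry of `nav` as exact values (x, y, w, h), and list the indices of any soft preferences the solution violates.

nav = (x=103, y=20, w=152, h=151)
violated soft preferences: 17

1. nav.x = 103  [nav.left = content.right + 13]
2. nav.y = 20  [content.top = nav.top]
3. nav.w = 152  [header.right = nav.right + 13]
4. nav.h = 151  [search.top = nav.bottom + 13]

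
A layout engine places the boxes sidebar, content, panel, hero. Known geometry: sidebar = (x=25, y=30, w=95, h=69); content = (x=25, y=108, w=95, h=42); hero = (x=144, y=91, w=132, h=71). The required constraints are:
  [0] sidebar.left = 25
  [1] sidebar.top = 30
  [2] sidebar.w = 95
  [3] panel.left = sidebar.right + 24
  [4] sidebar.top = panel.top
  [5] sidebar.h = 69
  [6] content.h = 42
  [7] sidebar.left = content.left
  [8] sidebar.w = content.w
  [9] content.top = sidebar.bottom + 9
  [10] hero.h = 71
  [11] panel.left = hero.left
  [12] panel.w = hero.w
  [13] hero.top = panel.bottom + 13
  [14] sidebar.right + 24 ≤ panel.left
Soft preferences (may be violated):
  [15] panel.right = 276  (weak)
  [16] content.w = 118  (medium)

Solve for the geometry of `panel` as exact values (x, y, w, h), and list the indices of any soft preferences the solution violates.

panel = (x=144, y=30, w=132, h=48)
violated soft preferences: 16

1. panel.x = 144  [panel.left = sidebar.right + 24]
2. panel.y = 30  [sidebar.top = panel.top]
3. panel.w = 132  [panel.w = hero.w]
4. panel.h = 48  [hero.top = panel.bottom + 13]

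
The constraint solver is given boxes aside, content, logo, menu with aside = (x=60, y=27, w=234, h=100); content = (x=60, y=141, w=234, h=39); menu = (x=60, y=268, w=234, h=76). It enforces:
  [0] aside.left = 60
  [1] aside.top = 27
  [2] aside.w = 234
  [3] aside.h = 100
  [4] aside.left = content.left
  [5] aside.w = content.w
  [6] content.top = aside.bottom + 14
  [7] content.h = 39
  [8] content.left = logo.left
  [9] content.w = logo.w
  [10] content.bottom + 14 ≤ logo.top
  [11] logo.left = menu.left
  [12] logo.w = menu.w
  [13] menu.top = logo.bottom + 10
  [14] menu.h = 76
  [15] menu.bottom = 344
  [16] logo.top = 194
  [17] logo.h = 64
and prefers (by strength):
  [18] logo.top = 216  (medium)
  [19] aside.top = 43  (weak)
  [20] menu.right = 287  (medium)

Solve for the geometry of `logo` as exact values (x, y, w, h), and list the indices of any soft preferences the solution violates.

logo = (x=60, y=194, w=234, h=64)
violated soft preferences: 18, 19, 20

1. logo.x = 60  [content.left = logo.left]
2. logo.w = 234  [content.w = logo.w]
3. logo.y = 194  [logo.top = 194]
4. logo.h = 64  [logo.h = 64]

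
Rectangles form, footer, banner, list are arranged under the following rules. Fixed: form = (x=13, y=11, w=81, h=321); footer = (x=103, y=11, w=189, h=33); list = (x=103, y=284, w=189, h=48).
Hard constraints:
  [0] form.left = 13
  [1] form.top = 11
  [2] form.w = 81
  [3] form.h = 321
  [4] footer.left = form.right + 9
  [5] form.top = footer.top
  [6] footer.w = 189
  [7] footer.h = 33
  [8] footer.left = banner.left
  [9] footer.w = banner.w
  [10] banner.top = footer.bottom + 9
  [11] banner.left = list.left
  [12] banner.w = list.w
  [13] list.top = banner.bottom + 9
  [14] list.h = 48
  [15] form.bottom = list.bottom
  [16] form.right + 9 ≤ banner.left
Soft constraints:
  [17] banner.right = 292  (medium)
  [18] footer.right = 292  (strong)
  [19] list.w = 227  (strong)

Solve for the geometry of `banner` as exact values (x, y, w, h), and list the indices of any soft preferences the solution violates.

banner = (x=103, y=53, w=189, h=222)
violated soft preferences: 19

1. banner.x = 103  [footer.left = banner.left]
2. banner.w = 189  [footer.w = banner.w]
3. banner.y = 53  [banner.top = footer.bottom + 9]
4. banner.h = 222  [list.top = banner.bottom + 9]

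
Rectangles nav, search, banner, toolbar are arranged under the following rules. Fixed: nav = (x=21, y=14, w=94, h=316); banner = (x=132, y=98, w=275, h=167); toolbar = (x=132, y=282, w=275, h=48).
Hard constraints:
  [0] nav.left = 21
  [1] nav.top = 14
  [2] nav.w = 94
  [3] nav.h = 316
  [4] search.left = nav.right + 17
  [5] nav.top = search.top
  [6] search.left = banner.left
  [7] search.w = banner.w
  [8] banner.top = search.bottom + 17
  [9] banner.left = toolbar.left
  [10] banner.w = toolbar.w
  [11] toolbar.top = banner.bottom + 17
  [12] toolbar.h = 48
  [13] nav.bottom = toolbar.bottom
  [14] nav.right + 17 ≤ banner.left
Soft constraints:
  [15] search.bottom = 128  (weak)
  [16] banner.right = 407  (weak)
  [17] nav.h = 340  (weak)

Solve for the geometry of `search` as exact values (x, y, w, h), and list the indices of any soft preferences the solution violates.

search = (x=132, y=14, w=275, h=67)
violated soft preferences: 15, 17

1. search.x = 132  [search.left = nav.right + 17]
2. search.y = 14  [nav.top = search.top]
3. search.w = 275  [search.w = banner.w]
4. search.h = 67  [banner.top = search.bottom + 17]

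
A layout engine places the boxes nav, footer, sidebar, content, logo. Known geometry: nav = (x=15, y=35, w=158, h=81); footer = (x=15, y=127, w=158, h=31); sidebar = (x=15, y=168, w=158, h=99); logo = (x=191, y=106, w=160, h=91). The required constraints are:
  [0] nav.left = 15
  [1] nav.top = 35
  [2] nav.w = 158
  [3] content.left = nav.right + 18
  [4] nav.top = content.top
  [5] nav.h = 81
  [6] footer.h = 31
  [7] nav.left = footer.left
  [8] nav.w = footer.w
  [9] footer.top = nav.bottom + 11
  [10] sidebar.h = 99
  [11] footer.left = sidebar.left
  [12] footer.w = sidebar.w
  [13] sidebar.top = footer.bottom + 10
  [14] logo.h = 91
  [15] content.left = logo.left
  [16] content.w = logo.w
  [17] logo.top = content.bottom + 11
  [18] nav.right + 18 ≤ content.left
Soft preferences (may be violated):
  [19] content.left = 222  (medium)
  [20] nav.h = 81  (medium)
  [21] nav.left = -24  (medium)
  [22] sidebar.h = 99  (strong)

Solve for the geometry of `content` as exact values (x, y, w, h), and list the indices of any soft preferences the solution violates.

content = (x=191, y=35, w=160, h=60)
violated soft preferences: 19, 21

1. content.x = 191  [content.left = nav.right + 18]
2. content.y = 35  [nav.top = content.top]
3. content.w = 160  [content.w = logo.w]
4. content.h = 60  [logo.top = content.bottom + 11]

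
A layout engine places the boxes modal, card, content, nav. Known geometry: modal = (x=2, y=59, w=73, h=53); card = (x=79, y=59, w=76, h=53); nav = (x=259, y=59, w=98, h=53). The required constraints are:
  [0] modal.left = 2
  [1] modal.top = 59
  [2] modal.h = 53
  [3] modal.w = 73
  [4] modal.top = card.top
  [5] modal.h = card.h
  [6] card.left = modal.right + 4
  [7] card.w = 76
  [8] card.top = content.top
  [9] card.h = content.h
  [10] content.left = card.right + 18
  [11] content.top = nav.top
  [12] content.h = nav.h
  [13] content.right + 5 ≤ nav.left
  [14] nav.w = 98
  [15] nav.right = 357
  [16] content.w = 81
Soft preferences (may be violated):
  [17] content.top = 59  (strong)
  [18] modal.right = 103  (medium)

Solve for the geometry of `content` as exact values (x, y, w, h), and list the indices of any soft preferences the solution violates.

content = (x=173, y=59, w=81, h=53)
violated soft preferences: 18

1. content.y = 59  [card.top = content.top]
2. content.h = 53  [card.h = content.h]
3. content.x = 173  [content.left = card.right + 18]
4. content.w = 81  [content.w = 81]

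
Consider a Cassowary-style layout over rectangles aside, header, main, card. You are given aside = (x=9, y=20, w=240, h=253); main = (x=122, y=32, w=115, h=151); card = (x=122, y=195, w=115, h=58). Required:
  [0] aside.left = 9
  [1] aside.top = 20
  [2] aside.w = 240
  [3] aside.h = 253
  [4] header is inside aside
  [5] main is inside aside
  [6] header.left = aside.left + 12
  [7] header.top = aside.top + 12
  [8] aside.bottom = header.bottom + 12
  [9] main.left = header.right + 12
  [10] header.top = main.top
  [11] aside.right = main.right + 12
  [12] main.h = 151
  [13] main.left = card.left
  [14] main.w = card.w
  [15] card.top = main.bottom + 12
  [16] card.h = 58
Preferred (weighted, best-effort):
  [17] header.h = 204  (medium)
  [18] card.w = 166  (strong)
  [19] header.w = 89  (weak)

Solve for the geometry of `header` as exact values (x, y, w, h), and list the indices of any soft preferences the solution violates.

header = (x=21, y=32, w=89, h=229)
violated soft preferences: 17, 18

1. header.x = 21  [header.left = aside.left + 12]
2. header.y = 32  [header.top = aside.top + 12]
3. header.h = 229  [aside.bottom = header.bottom + 12]
4. header.w = 89  [main.left = header.right + 12]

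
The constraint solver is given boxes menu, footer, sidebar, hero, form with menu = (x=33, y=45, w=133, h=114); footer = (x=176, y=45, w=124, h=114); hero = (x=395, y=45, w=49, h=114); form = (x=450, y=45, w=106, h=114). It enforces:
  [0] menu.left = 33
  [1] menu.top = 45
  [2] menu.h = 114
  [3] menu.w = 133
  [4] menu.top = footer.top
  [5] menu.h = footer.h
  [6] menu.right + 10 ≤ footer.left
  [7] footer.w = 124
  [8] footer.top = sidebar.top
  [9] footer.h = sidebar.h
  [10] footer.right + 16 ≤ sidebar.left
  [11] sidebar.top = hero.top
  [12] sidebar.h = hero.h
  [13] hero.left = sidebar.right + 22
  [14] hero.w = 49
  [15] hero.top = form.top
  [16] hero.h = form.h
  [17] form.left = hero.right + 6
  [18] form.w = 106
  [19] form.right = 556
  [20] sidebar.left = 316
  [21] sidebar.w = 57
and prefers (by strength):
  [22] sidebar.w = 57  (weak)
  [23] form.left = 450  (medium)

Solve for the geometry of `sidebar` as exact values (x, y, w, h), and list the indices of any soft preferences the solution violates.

sidebar = (x=316, y=45, w=57, h=114)
violated soft preferences: none

1. sidebar.y = 45  [footer.top = sidebar.top]
2. sidebar.h = 114  [footer.h = sidebar.h]
3. sidebar.x = 316  [sidebar.left = 316]
4. sidebar.w = 57  [sidebar.w = 57]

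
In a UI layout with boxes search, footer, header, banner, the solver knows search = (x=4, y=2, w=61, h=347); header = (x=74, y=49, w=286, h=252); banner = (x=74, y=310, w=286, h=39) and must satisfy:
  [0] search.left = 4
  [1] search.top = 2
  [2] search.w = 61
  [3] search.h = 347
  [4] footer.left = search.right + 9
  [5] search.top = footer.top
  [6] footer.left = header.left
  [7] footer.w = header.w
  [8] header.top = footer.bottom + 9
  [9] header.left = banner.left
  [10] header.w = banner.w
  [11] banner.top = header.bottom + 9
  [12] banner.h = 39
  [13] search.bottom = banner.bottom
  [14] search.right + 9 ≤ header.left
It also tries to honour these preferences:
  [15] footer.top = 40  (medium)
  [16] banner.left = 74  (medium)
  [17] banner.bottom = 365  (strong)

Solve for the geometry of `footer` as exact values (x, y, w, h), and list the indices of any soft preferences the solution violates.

1. footer.x = 74  [footer.left = search.right + 9]
2. footer.y = 2  [search.top = footer.top]
3. footer.w = 286  [footer.w = header.w]
4. footer.h = 38  [header.top = footer.bottom + 9]

footer = (x=74, y=2, w=286, h=38)
violated soft preferences: 15, 17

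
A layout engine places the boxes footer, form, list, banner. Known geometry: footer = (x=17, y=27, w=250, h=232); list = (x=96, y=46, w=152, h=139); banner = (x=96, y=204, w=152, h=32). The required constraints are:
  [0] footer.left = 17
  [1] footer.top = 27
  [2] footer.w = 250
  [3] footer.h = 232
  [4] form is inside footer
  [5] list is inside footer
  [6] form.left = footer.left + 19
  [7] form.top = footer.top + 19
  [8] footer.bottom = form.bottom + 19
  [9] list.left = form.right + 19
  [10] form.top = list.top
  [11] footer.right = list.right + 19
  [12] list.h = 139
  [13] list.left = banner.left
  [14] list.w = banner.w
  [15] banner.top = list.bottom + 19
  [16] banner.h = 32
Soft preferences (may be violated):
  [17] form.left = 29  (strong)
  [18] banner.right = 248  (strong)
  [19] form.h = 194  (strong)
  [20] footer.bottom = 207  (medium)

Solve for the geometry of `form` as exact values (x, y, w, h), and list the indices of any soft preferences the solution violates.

1. form.x = 36  [form.left = footer.left + 19]
2. form.y = 46  [form.top = footer.top + 19]
3. form.h = 194  [footer.bottom = form.bottom + 19]
4. form.w = 41  [list.left = form.right + 19]

form = (x=36, y=46, w=41, h=194)
violated soft preferences: 17, 20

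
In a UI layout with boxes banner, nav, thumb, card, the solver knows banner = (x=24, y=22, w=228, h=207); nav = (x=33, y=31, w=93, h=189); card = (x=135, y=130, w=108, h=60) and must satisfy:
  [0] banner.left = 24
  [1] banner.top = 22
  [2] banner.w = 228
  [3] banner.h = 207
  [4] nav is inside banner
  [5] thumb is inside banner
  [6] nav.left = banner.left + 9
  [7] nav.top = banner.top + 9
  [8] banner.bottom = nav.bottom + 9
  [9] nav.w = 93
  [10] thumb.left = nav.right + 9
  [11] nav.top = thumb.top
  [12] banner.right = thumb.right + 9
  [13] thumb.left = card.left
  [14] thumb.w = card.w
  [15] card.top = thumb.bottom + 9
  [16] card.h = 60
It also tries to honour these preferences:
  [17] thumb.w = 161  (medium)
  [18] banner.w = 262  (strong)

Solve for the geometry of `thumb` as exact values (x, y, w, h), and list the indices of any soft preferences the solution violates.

thumb = (x=135, y=31, w=108, h=90)
violated soft preferences: 17, 18

1. thumb.x = 135  [thumb.left = nav.right + 9]
2. thumb.y = 31  [nav.top = thumb.top]
3. thumb.w = 108  [banner.right = thumb.right + 9]
4. thumb.h = 90  [card.top = thumb.bottom + 9]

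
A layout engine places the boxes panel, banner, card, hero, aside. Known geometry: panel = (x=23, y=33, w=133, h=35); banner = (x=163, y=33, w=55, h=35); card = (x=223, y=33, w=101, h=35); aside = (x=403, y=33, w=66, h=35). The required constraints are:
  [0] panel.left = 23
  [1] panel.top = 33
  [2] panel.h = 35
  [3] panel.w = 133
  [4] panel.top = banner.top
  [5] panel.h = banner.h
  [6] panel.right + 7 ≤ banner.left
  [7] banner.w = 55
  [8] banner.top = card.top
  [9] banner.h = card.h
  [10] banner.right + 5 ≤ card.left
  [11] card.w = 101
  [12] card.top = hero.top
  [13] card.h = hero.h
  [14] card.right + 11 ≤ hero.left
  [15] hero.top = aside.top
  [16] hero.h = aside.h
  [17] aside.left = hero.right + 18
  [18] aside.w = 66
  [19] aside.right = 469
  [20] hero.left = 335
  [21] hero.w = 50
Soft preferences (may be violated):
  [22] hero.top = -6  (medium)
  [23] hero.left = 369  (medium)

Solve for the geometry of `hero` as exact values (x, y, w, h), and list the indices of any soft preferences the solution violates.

1. hero.y = 33  [card.top = hero.top]
2. hero.h = 35  [card.h = hero.h]
3. hero.x = 335  [hero.left = 335]
4. hero.w = 50  [hero.w = 50]

hero = (x=335, y=33, w=50, h=35)
violated soft preferences: 22, 23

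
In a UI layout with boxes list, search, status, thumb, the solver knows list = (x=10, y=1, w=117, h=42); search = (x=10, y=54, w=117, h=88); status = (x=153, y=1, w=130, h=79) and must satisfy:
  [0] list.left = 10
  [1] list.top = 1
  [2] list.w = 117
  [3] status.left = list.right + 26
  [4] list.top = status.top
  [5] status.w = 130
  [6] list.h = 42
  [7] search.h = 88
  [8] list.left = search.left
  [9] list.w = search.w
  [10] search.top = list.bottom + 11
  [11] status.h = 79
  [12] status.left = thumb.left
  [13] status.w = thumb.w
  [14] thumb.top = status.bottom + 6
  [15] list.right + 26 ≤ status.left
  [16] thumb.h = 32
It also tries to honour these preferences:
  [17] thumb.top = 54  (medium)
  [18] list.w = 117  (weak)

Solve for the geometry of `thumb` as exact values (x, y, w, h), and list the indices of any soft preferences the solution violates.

1. thumb.x = 153  [status.left = thumb.left]
2. thumb.w = 130  [status.w = thumb.w]
3. thumb.y = 86  [thumb.top = status.bottom + 6]
4. thumb.h = 32  [thumb.h = 32]

thumb = (x=153, y=86, w=130, h=32)
violated soft preferences: 17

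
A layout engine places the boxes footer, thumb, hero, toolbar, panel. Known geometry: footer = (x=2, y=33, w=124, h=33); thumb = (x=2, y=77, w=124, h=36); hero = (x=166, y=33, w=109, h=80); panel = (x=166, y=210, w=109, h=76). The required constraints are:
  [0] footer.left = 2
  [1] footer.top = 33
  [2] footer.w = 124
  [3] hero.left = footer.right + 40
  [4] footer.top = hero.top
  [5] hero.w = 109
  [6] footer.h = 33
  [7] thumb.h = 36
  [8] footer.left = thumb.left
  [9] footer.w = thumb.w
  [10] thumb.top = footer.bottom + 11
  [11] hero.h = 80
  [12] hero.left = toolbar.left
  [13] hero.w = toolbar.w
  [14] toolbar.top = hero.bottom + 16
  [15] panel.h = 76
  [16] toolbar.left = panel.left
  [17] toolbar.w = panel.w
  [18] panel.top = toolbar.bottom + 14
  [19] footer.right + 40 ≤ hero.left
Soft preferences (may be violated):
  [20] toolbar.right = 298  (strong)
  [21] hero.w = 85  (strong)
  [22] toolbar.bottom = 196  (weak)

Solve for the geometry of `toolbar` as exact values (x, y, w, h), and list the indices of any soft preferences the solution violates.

1. toolbar.x = 166  [hero.left = toolbar.left]
2. toolbar.w = 109  [hero.w = toolbar.w]
3. toolbar.y = 129  [toolbar.top = hero.bottom + 16]
4. toolbar.h = 67  [panel.top = toolbar.bottom + 14]

toolbar = (x=166, y=129, w=109, h=67)
violated soft preferences: 20, 21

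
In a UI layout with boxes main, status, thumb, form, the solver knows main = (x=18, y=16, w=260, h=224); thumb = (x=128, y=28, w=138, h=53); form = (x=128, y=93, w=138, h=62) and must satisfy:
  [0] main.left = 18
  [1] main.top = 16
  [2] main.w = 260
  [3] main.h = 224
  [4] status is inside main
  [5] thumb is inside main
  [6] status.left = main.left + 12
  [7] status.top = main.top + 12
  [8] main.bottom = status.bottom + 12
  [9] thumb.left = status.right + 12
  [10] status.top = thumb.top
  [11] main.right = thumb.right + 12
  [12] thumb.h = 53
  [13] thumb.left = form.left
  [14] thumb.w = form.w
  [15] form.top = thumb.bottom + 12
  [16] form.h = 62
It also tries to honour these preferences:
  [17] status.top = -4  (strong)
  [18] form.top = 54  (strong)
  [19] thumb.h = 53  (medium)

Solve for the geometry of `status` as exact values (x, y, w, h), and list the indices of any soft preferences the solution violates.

1. status.x = 30  [status.left = main.left + 12]
2. status.y = 28  [status.top = main.top + 12]
3. status.h = 200  [main.bottom = status.bottom + 12]
4. status.w = 86  [thumb.left = status.right + 12]

status = (x=30, y=28, w=86, h=200)
violated soft preferences: 17, 18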